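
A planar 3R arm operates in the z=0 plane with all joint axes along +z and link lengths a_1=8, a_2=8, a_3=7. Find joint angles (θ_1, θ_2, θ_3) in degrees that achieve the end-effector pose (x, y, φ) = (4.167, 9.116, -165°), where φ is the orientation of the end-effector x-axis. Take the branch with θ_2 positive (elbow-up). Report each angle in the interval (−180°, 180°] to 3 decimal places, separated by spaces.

wrist centre = target − a_3·(cos φ, sin φ) = (10.9285, 10.9277)
cos θ_2 = (238.8470−8²−8²)/(2·8·8) = 0.8660; θ_2 = 30.0038° (elbow-up)
β = atan2(10.9277,10.9285) = 44.9980°; ψ = atan2(4.0005,14.9279) = 15.0019°
θ_1 = β − ψ = 29.9962°
θ_3 = φ − θ_1 − θ_2 = 135.0001° (wrapped to (-180°,180°])

29.996 30.004 135.000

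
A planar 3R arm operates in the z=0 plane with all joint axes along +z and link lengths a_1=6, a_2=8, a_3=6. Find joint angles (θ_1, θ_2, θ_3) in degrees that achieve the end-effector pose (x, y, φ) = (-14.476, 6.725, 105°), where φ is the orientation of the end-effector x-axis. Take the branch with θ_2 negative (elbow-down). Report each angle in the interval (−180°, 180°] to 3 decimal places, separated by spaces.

wrist centre = target − a_3·(cos φ, sin φ) = (-12.9231, 0.9294)
cos θ_2 = (167.8700−6²−8²)/(2·6·8) = 0.7070; θ_2 = -45.0103° (elbow-down)
β = atan2(0.9294,-12.9231) = 175.8863°; ψ = atan2(-5.6579,11.6558) = -25.8925°
θ_1 = β − ψ = 201.7788°
θ_3 = φ − θ_1 − θ_2 = -51.7684° (wrapped to (-180°,180°])

-158.221 -45.010 -51.768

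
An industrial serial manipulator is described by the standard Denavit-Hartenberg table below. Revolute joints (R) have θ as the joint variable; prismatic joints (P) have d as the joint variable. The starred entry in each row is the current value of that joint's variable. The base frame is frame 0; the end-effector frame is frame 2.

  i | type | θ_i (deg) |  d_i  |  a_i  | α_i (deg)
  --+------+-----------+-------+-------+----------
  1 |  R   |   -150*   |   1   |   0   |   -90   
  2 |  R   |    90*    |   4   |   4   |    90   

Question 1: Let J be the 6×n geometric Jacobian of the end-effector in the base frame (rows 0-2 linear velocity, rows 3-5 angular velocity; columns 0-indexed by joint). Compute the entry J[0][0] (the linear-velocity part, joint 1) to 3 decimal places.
axis z_0 = ẑ; lever o_n−o_0 = (2.0000,-3.4641,-3.0000)
cross product → J_v[:, 0] = (3.4641,2.0000,-0.0000)
J_ω[:, 0] = z_0
entry J[0][0] = 3.4641

3.464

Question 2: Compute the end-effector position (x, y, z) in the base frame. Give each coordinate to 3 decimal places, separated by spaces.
2.000 -3.464 -3.000

after link 1: o_1 = (0.0000, 0.0000, 1.0000)
after link 2: o_2 = (2.0000, -3.4641, -3.0000)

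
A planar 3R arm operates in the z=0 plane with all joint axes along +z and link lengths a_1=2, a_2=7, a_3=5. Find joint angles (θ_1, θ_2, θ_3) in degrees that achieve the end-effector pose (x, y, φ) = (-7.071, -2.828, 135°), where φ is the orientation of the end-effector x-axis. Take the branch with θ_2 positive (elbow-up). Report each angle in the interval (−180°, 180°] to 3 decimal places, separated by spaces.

166.878 90.012 -121.891

wrist centre = target − a_3·(cos φ, sin φ) = (-3.5355, -6.3635)
cos θ_2 = (52.9941−2²−7²)/(2·2·7) = -0.0002; θ_2 = 90.0121° (elbow-up)
β = atan2(-6.3635,-3.5355) = -119.0558°; ψ = atan2(7.0000,1.9985) = 74.0658°
θ_1 = β − ψ = -193.1216°
θ_3 = φ − θ_1 − θ_2 = -121.8905° (wrapped to (-180°,180°])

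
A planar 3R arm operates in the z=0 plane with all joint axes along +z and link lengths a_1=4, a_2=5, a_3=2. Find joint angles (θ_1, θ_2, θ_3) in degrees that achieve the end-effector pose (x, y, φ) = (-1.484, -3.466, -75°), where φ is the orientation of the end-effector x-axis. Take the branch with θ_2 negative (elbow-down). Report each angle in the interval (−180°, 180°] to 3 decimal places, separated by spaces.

wrist centre = target − a_3·(cos φ, sin φ) = (-2.0016, -1.5341)
cos θ_2 = (6.3602−4²−5²)/(2·4·5) = -0.8660; θ_2 = -149.9966° (elbow-down)
β = atan2(-1.5341,-2.0016) = -142.5318°; ψ = atan2(-2.5003,-0.3300) = -97.5183°
θ_1 = β − ψ = -45.0134°
θ_3 = φ − θ_1 − θ_2 = 120.0100° (wrapped to (-180°,180°])

-45.013 -149.997 120.010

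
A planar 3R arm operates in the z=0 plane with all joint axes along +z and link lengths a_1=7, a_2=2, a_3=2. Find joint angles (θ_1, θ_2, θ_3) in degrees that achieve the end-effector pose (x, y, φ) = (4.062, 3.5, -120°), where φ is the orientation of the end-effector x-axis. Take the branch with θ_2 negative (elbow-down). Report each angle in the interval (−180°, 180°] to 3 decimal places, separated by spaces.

61.892 -90.004 -91.888

wrist centre = target − a_3·(cos φ, sin φ) = (5.0620, 5.2321)
cos θ_2 = (52.9982−7²−2²)/(2·7·2) = -0.0001; θ_2 = -90.0037° (elbow-down)
β = atan2(5.2321,5.0620) = 45.9464°; ψ = atan2(-2.0000,6.9999) = -15.9457°
θ_1 = β − ψ = 61.8921°
θ_3 = φ − θ_1 − θ_2 = -91.8884° (wrapped to (-180°,180°])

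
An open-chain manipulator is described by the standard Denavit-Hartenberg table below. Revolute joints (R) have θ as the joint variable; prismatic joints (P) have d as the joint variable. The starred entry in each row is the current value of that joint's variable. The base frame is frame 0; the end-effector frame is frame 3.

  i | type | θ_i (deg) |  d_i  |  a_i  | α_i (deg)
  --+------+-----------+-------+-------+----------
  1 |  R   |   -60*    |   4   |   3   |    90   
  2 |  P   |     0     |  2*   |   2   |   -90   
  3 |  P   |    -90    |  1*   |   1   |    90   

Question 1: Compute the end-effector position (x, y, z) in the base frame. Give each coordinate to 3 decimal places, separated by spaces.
-0.098 -5.830 5.000

after link 1: o_1 = (1.5000, -2.5981, 4.0000)
after link 2: o_2 = (0.7679, -5.3301, 4.0000)
after link 3: o_3 = (-0.0981, -5.8301, 5.0000)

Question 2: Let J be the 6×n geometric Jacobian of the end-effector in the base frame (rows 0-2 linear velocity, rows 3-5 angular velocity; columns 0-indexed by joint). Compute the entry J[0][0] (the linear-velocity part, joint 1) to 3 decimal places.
5.830

axis z_0 = ẑ; lever o_n−o_0 = (-0.0981,-5.8301,5.0000)
cross product → J_v[:, 0] = (5.8301,-0.0981,0.0000)
J_ω[:, 0] = z_0
entry J[0][0] = 5.8301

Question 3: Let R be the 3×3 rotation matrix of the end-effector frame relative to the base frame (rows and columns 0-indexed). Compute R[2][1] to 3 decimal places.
End-effector y-axis (col 1 of R) = (0.0000,-0.0000,1.0000)
R[2][1] = 1.0000

1.000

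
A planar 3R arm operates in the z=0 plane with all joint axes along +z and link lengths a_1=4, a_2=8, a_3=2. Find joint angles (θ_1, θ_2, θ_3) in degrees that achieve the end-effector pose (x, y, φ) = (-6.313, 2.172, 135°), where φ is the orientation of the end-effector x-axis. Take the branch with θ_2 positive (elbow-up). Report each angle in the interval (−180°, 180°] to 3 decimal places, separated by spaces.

wrist centre = target − a_3·(cos φ, sin φ) = (-4.8988, 0.7578)
cos θ_2 = (24.5723−4²−8²)/(2·4·8) = -0.8661; θ_2 = 150.0036° (elbow-up)
β = atan2(0.7578,-4.8988) = 171.2067°; ψ = atan2(3.9996,-2.9285) = 126.2114°
θ_1 = β − ψ = 44.9953°
θ_3 = φ − θ_1 − θ_2 = -59.9989° (wrapped to (-180°,180°])

44.995 150.004 -59.999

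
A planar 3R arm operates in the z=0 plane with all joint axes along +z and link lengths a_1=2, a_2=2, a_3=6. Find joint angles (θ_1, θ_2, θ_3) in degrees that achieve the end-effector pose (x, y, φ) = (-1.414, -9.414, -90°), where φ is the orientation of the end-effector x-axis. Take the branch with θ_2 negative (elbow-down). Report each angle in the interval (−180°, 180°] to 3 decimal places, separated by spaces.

wrist centre = target − a_3·(cos φ, sin φ) = (-1.4140, -3.4140)
cos θ_2 = (13.6548−2²−2²)/(2·2·2) = 0.7068; θ_2 = -45.0209° (elbow-down)
β = atan2(-3.4140,-1.4140) = -112.4982°; ψ = atan2(-1.4147,3.4137) = -22.5104°
θ_1 = β − ψ = -89.9878°
θ_3 = φ − θ_1 − θ_2 = 45.0086° (wrapped to (-180°,180°])

-89.988 -45.021 45.009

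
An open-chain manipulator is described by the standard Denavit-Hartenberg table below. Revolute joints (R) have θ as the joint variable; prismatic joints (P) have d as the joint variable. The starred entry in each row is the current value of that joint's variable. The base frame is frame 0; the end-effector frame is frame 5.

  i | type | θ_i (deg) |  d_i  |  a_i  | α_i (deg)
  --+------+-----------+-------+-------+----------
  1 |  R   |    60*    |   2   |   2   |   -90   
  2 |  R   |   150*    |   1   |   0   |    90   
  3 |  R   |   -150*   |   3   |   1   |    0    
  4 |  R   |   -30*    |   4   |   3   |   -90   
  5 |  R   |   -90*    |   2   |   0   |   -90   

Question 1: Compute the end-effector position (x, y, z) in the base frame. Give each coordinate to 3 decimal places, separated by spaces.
5.723 6.913 -2.129

after link 1: o_1 = (1.0000, 1.7321, 2.0000)
after link 2: o_2 = (0.1340, 2.2321, 2.0000)
after link 3: o_3 = (1.6920, 3.9306, -0.1651)
after link 4: o_4 = (3.9910, 7.9127, -2.1292)
after link 5: o_5 = (5.7231, 6.9127, -2.1292)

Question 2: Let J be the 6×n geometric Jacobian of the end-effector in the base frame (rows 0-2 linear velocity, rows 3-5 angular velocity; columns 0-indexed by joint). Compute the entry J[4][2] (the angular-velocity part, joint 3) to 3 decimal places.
axis z_2 = (0.2500,0.4330,-0.8660); lever o_n−o_2 = (5.5891,4.6806,-4.1292)
cross product → J_v[:, 2] = (2.2655,-3.8080,-1.2500)
J_ω[:, 2] = z_2
entry J[4][2] = 0.4330

0.433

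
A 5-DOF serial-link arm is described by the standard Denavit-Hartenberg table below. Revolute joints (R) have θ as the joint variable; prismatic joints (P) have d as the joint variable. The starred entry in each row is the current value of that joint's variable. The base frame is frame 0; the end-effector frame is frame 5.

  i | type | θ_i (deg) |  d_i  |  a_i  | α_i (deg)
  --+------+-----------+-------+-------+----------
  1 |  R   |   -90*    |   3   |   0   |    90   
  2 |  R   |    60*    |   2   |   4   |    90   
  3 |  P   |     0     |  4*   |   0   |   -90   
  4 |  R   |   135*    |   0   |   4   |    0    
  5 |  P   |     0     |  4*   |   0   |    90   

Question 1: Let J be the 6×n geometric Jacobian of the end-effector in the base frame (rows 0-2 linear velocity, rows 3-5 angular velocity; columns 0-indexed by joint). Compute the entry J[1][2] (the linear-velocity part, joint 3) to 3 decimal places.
prismatic axis z_2 = (-0.0000,-0.8660,-0.5000)
J_v[:, 2] = z_2; J_ω[:, 2] = (0,0,0)
entry J[1][2] = -0.8660

-0.866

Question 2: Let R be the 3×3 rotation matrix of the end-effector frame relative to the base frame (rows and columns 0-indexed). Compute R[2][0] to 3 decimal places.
End-effector x-axis (col 0 of R) = (-0.0000,0.9659,-0.2588)
R[2][0] = -0.2588

-0.259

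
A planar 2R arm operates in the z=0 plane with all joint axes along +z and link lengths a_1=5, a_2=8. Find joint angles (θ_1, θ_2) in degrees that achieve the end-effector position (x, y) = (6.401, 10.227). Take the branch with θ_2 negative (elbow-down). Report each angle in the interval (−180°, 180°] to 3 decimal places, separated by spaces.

cos θ_2 = (145.5643−5²−8²)/(2·5·8) = 0.7071; θ_2 = -45.0043° (elbow-down)
β = atan2(10.2270,6.4010) = 57.9579°; ψ = atan2(-5.6573,10.6564) = -27.9629°
θ_1 = β − ψ = 85.9208°

85.921 -45.004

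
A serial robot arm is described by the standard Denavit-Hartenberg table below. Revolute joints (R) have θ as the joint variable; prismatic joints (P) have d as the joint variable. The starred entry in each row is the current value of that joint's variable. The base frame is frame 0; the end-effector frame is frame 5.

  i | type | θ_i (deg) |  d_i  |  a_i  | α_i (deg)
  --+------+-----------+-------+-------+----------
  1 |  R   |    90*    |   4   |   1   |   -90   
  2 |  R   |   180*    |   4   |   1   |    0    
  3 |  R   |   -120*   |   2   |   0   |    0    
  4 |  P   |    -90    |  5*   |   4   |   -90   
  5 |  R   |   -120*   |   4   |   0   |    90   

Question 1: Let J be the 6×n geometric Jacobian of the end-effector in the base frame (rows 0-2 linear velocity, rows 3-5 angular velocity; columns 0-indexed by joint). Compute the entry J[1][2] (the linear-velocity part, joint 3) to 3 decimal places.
-1.464

axis z_2 = (-1.0000,0.0000,0.0000); lever o_n−o_2 = (-7.0000,5.4641,-1.4641)
cross product → J_v[:, 2] = (-0.0000,-1.4641,-5.4641)
J_ω[:, 2] = z_2
entry J[1][2] = -1.4641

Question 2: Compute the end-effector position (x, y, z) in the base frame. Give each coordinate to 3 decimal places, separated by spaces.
after link 1: o_1 = (0.0000, 1.0000, 4.0000)
after link 2: o_2 = (-4.0000, 0.0000, 4.0000)
after link 3: o_3 = (-6.0000, 0.0000, 4.0000)
after link 4: o_4 = (-11.0000, 3.4641, 6.0000)
after link 5: o_5 = (-11.0000, 5.4641, 2.5359)

-11.000 5.464 2.536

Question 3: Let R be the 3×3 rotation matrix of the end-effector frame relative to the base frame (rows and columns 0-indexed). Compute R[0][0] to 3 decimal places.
End-effector x-axis (col 0 of R) = (-0.8660,-0.4330,-0.2500)
R[0][0] = -0.8660

-0.866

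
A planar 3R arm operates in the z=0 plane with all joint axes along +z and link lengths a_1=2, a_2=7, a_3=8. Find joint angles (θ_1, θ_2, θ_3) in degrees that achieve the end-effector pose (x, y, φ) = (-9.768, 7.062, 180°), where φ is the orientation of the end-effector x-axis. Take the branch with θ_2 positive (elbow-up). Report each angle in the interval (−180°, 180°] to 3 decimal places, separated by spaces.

wrist centre = target − a_3·(cos φ, sin φ) = (-1.7680, 7.0620)
cos θ_2 = (52.9977−2²−7²)/(2·2·7) = -0.0001; θ_2 = 90.0048° (elbow-up)
β = atan2(7.0620,-1.7680) = 104.0553°; ψ = atan2(7.0000,1.9994) = 74.0590°
θ_1 = β − ψ = 29.9963°
θ_3 = φ − θ_1 − θ_2 = 59.9989° (wrapped to (-180°,180°])

29.996 90.005 59.999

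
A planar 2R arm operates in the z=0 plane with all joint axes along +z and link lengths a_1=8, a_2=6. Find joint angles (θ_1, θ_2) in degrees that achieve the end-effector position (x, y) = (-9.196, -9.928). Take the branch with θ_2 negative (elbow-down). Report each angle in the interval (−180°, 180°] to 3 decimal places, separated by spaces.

cos θ_2 = (183.1316−8²−6²)/(2·8·6) = 0.8660; θ_2 = -30.0082° (elbow-down)
β = atan2(-9.9280,-9.1960) = -132.8080°; ψ = atan2(-3.0007,13.1957) = -12.8113°
θ_1 = β − ψ = -119.9967°

-119.997 -30.008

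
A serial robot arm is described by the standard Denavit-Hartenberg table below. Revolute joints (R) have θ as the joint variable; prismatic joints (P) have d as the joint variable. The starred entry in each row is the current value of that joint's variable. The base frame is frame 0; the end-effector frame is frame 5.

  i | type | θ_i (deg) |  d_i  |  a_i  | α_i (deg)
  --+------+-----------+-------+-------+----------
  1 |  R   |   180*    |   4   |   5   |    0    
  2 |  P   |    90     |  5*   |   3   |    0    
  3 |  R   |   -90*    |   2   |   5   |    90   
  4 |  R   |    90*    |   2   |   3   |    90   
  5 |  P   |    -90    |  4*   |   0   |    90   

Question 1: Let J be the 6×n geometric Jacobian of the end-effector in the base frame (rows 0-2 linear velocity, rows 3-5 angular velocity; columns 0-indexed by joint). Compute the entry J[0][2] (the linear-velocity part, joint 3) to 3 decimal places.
-2.000

axis z_2 = (0.0000,0.0000,1.0000); lever o_n−o_2 = (-9.0000,2.0000,5.0000)
cross product → J_v[:, 2] = (-2.0000,-9.0000,0.0000)
J_ω[:, 2] = z_2
entry J[0][2] = -2.0000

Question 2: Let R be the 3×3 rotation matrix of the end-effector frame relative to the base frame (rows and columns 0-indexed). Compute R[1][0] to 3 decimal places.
-1.000

End-effector x-axis (col 0 of R) = (-0.0000,-1.0000,0.0000)
R[1][0] = -1.0000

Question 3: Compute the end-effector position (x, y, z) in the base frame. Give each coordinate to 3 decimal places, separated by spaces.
after link 1: o_1 = (-5.0000, 0.0000, 4.0000)
after link 2: o_2 = (-5.0000, -3.0000, 9.0000)
after link 3: o_3 = (-10.0000, -3.0000, 11.0000)
after link 4: o_4 = (-10.0000, -1.0000, 14.0000)
after link 5: o_5 = (-14.0000, -1.0000, 14.0000)

-14.000 -1.000 14.000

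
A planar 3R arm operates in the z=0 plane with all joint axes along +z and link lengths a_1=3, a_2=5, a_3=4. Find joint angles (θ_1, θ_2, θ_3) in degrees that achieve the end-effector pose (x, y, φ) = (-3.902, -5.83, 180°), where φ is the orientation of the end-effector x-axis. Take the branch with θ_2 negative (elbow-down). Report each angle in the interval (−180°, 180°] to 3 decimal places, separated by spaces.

-29.999 -90.003 -59.999

wrist centre = target − a_3·(cos φ, sin φ) = (0.0980, -5.8300)
cos θ_2 = (33.9985−3²−5²)/(2·3·5) = -0.0000; θ_2 = -90.0029° (elbow-down)
β = atan2(-5.8300,0.0980) = -89.0370°; ψ = atan2(-5.0000,2.9998) = -59.0383°
θ_1 = β − ψ = -29.9986°
θ_3 = φ − θ_1 − θ_2 = -59.9985° (wrapped to (-180°,180°])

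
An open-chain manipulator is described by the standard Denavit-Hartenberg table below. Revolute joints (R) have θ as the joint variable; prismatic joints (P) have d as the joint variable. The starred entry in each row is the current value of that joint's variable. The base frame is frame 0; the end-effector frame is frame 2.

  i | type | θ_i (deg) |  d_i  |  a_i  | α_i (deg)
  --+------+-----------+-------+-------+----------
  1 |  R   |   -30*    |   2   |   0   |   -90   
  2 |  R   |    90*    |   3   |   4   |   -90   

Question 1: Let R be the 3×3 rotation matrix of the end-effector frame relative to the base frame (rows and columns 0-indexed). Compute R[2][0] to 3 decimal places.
-1.000

End-effector x-axis (col 0 of R) = (0.0000,0.0000,-1.0000)
R[2][0] = -1.0000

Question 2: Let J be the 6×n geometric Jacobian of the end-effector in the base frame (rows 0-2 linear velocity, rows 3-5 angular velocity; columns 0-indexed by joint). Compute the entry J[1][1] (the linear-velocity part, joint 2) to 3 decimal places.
axis z_1 = (0.5000,0.8660,0.0000); lever o_n−o_1 = (1.5000,2.5981,-4.0000)
cross product → J_v[:, 1] = (-3.4641,2.0000,-0.0000)
J_ω[:, 1] = z_1
entry J[1][1] = 2.0000

2.000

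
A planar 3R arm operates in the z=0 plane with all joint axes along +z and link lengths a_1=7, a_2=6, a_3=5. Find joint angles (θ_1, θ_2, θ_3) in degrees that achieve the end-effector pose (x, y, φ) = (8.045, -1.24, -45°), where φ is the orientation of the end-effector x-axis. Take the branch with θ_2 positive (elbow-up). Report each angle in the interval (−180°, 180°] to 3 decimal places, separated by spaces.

-30.001 134.998 -149.997

wrist centre = target − a_3·(cos φ, sin φ) = (4.5095, 2.2955)
cos θ_2 = (25.6048−7²−6²)/(2·7·6) = -0.7071; θ_2 = 134.9983° (elbow-up)
β = atan2(2.2955,4.5095) = 26.9783°; ψ = atan2(4.2428,2.7575) = 56.9791°
θ_1 = β − ψ = -30.0008°
θ_3 = φ − θ_1 − θ_2 = -149.9975° (wrapped to (-180°,180°])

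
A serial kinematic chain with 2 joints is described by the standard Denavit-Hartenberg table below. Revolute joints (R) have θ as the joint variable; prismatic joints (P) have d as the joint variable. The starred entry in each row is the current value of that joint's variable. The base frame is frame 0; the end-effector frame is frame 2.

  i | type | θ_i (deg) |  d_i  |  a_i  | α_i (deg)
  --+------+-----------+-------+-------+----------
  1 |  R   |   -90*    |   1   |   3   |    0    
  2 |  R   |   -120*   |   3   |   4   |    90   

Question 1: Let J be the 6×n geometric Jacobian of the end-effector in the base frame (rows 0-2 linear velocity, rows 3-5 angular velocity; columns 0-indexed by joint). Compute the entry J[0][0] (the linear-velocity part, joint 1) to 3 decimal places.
axis z_0 = ẑ; lever o_n−o_0 = (-3.4641,-1.0000,4.0000)
cross product → J_v[:, 0] = (1.0000,-3.4641,0.0000)
J_ω[:, 0] = z_0
entry J[0][0] = 1.0000

1.000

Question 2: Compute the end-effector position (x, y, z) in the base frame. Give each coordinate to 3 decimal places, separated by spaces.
after link 1: o_1 = (0.0000, -3.0000, 1.0000)
after link 2: o_2 = (-3.4641, -1.0000, 4.0000)

-3.464 -1.000 4.000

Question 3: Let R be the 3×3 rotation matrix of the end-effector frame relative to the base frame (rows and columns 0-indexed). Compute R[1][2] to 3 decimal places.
0.866

End-effector z-axis (col 2 of R) = (0.5000,0.8660,0.0000)
R[1][2] = 0.8660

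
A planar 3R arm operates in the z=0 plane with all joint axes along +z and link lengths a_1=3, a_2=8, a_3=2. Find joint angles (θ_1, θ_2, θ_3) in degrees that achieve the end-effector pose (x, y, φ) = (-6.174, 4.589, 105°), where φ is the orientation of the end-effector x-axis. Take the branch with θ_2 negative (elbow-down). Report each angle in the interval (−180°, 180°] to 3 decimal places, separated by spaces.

-89.996 -135.007 -29.997

wrist centre = target − a_3·(cos φ, sin φ) = (-5.6564, 2.6571)
cos θ_2 = (39.0549−3²−8²)/(2·3·8) = -0.7072; θ_2 = -135.0068° (elbow-down)
β = atan2(2.6571,-5.6564) = 154.8376°; ψ = atan2(-5.6562,-2.6575) = -115.1662°
θ_1 = β − ψ = 270.0038°
θ_3 = φ − θ_1 − θ_2 = -29.9970° (wrapped to (-180°,180°])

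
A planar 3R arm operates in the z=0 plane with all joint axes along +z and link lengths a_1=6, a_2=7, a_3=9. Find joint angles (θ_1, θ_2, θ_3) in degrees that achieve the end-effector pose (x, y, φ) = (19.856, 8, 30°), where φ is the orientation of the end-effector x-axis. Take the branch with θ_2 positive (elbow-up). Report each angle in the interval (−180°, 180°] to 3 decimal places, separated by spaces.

wrist centre = target − a_3·(cos φ, sin φ) = (12.0618, 3.5000)
cos θ_2 = (157.7363−6²−7²)/(2·6·7) = 0.8659; θ_2 = 30.0134° (elbow-up)
β = atan2(3.5000,12.0618) = 16.1813°; ψ = atan2(3.5014,12.0614) = 16.1880°
θ_1 = β − ψ = -0.0067°
θ_3 = φ − θ_1 − θ_2 = -0.0067° (wrapped to (-180°,180°])

-0.007 30.013 -0.007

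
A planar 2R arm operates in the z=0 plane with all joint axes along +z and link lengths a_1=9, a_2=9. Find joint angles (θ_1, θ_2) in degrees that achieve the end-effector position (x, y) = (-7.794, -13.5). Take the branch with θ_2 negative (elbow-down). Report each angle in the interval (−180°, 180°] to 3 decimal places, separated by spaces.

-89.999 -60.001

cos θ_2 = (242.9964−9²−9²)/(2·9·9) = 0.5000; θ_2 = -60.0015° (elbow-down)
β = atan2(-13.5000,-7.7940) = -119.9993°; ψ = atan2(-7.7943,13.4998) = -30.0007°
θ_1 = β − ψ = -89.9985°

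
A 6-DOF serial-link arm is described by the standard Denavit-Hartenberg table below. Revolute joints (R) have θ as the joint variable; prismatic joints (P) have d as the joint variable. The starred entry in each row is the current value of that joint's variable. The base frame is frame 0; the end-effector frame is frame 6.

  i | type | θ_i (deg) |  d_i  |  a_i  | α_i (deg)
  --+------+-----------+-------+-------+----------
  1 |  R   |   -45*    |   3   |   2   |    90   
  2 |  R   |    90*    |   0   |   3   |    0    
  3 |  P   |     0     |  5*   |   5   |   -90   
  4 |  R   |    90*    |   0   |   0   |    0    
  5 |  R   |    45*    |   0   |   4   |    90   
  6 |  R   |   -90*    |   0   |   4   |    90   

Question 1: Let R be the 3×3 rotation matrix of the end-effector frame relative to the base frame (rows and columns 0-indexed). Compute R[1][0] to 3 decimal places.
-0.707

End-effector x-axis (col 0 of R) = (0.7071,-0.7071,-0.0000)
R[1][0] = -0.7071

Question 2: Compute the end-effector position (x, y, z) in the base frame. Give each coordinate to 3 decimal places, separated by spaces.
2.707 -5.778 8.172

after link 1: o_1 = (1.4142, -1.4142, 3.0000)
after link 2: o_2 = (1.4142, -1.4142, 6.0000)
after link 3: o_3 = (-2.1213, -4.9497, 11.0000)
after link 4: o_4 = (-2.1213, -4.9497, 11.0000)
after link 5: o_5 = (-0.1213, -2.9497, 8.1716)
after link 6: o_6 = (2.7071, -5.7782, 8.1716)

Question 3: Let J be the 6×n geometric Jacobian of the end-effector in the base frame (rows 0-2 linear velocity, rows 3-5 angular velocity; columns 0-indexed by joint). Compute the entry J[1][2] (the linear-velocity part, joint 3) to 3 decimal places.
prismatic axis z_2 = (-0.7071,-0.7071,0.0000)
J_v[:, 2] = z_2; J_ω[:, 2] = (0,0,0)
entry J[1][2] = -0.7071

-0.707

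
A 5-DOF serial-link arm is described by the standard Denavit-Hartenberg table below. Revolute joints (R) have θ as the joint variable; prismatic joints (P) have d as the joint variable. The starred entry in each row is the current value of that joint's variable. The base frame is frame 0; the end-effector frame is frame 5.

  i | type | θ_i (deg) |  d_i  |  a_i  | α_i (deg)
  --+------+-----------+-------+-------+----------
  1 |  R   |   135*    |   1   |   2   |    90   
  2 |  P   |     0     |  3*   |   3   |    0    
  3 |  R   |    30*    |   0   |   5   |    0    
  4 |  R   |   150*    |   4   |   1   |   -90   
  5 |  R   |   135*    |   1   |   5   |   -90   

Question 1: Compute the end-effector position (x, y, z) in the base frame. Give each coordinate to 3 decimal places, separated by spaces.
-5.941 10.840 2.500

after link 1: o_1 = (-1.4142, 1.4142, 1.0000)
after link 2: o_2 = (-1.4142, 5.6569, 1.0000)
after link 3: o_3 = (-4.4761, 8.7187, 3.5000)
after link 4: o_4 = (-0.9405, 10.8400, 3.5000)
after link 5: o_5 = (-5.9405, 10.8400, 2.5000)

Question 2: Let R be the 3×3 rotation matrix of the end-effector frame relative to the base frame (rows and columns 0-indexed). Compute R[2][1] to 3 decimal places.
1.000

End-effector y-axis (col 1 of R) = (-0.0000,-0.0000,1.0000)
R[2][1] = 1.0000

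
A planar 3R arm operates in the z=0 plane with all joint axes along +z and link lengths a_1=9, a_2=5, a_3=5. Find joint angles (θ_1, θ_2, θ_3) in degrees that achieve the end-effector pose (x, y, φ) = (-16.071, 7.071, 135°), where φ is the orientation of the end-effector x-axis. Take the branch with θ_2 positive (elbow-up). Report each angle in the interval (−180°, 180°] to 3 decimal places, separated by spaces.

wrist centre = target − a_3·(cos φ, sin φ) = (-12.5355, 3.5355)
cos θ_2 = (169.6374−9²−5²)/(2·9·5) = 0.7071; θ_2 = 45.0020° (elbow-up)
β = atan2(3.5355,-12.5355) = 164.2496°; ψ = atan2(3.5357,12.5354) = 15.7513°
θ_1 = β − ψ = 148.4983°
θ_3 = φ − θ_1 − θ_2 = -58.5003° (wrapped to (-180°,180°])

148.498 45.002 -58.500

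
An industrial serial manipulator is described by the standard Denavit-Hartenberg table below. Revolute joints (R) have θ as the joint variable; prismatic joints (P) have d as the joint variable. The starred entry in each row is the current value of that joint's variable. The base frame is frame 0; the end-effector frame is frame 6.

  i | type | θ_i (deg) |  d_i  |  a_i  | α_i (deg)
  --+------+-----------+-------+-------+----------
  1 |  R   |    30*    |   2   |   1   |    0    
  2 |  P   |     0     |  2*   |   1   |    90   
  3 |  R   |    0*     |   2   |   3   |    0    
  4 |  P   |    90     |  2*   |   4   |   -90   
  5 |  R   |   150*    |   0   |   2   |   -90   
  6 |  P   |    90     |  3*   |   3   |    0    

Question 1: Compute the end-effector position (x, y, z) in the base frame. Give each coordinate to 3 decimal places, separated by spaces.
after link 1: o_1 = (0.8660, 0.5000, 2.0000)
after link 2: o_2 = (1.7321, 1.0000, 4.0000)
after link 3: o_3 = (5.3301, 0.7679, 4.0000)
after link 4: o_4 = (6.3301, -0.9641, 8.0000)
after link 5: o_5 = (5.8301, -0.0981, 6.2679)
after link 6: o_6 = (9.7272, -0.8481, 4.7679)

9.727 -0.848 4.768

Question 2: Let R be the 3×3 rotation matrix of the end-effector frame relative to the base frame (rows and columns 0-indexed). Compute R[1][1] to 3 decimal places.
-0.433

End-effector y-axis (col 1 of R) = (0.2500,-0.4330,0.8660)
R[1][1] = -0.4330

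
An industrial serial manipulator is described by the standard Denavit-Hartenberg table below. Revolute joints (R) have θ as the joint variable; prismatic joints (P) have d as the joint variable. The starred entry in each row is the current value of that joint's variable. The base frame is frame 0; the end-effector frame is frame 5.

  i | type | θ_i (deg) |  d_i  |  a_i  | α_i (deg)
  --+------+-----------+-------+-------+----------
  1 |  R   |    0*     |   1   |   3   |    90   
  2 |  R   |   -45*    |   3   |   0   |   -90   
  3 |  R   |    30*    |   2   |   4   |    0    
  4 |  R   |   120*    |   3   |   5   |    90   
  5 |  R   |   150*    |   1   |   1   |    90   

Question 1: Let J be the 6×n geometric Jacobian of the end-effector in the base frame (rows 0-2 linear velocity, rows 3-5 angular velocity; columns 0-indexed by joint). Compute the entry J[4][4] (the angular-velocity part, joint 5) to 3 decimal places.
0.866

axis z_4 = (0.3536,0.8660,-0.3536); lever o_n−o_4 = (1.2374,0.4330,-0.5303)
cross product → J_v[:, 4] = (-0.3062,-0.2500,-0.9186)
J_ω[:, 4] = z_4
entry J[4][4] = 0.8660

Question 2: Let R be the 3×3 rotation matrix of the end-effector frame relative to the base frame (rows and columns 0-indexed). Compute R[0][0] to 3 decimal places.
End-effector x-axis (col 0 of R) = (0.8839,-0.4330,-0.1768)
R[0][0] = 0.8839

0.884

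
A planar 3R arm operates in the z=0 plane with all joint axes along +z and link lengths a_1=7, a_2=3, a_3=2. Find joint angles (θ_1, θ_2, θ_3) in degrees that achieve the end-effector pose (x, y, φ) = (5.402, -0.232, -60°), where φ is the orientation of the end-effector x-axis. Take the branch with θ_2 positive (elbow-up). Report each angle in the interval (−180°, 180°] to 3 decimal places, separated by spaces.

-0.001 149.998 150.003

wrist centre = target − a_3·(cos φ, sin φ) = (4.4020, 1.5001)
cos θ_2 = (21.6278−7²−3²)/(2·7·3) = -0.8660; θ_2 = 149.9978° (elbow-up)
β = atan2(1.5001,4.4020) = 18.8174°; ψ = atan2(1.5001,4.4020) = 18.8180°
θ_1 = β − ψ = -0.0007°
θ_3 = φ − θ_1 − θ_2 = 150.0029° (wrapped to (-180°,180°])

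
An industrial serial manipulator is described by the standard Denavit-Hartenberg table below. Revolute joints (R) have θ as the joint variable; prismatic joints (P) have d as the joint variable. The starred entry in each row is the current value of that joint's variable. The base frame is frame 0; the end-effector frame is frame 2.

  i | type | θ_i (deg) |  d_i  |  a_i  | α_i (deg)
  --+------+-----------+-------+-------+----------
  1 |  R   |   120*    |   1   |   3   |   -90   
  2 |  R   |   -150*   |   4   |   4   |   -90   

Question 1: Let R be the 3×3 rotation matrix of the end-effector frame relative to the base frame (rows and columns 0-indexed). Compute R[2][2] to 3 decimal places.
0.866

End-effector z-axis (col 2 of R) = (-0.2500,0.4330,0.8660)
R[2][2] = 0.8660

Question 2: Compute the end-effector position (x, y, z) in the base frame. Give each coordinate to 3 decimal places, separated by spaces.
after link 1: o_1 = (-1.5000, 2.5981, 1.0000)
after link 2: o_2 = (-3.2321, -2.4019, 3.0000)

-3.232 -2.402 3.000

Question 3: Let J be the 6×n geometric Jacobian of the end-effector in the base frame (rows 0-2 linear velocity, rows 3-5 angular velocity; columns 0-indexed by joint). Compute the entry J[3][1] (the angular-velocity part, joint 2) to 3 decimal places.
axis z_1 = (-0.8660,-0.5000,0.0000); lever o_n−o_1 = (-1.7321,-5.0000,2.0000)
cross product → J_v[:, 1] = (-1.0000,1.7321,3.4641)
J_ω[:, 1] = z_1
entry J[3][1] = -0.8660

-0.866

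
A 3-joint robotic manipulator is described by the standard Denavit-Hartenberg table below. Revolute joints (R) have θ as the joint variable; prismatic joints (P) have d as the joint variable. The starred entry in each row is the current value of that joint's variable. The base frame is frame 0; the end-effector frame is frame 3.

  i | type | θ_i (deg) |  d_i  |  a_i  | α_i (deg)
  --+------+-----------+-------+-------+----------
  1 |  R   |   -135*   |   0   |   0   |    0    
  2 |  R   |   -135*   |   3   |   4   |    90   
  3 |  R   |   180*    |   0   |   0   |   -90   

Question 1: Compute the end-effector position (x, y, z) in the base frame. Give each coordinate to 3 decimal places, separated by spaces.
after link 1: o_1 = (0.0000, 0.0000, 0.0000)
after link 2: o_2 = (-0.0000, 4.0000, 3.0000)
after link 3: o_3 = (-0.0000, 4.0000, 3.0000)

-0.000 4.000 3.000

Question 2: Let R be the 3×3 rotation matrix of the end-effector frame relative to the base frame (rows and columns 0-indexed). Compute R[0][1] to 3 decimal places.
End-effector y-axis (col 1 of R) = (-1.0000,-0.0000,-0.0000)
R[0][1] = -1.0000

-1.000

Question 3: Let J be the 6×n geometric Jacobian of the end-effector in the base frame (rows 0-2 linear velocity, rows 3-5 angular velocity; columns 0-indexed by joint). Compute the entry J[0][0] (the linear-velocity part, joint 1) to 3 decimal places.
-4.000

axis z_0 = ẑ; lever o_n−o_0 = (-0.0000,4.0000,3.0000)
cross product → J_v[:, 0] = (-4.0000,-0.0000,0.0000)
J_ω[:, 0] = z_0
entry J[0][0] = -4.0000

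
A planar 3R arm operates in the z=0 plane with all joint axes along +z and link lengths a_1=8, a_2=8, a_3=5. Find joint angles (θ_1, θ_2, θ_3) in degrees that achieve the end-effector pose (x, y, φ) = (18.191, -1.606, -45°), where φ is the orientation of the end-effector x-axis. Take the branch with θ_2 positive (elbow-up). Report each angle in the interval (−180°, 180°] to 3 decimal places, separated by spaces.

-15.001 45.002 -75.002

wrist centre = target − a_3·(cos φ, sin φ) = (14.6555, 1.9295)
cos θ_2 = (218.5058−8²−8²)/(2·8·8) = 0.7071; θ_2 = 45.0025° (elbow-up)
β = atan2(1.9295,14.6555) = 7.5004°; ψ = atan2(5.6571,13.6566) = 22.5012°
θ_1 = β − ψ = -15.0008°
θ_3 = φ − θ_1 − θ_2 = -75.0016° (wrapped to (-180°,180°])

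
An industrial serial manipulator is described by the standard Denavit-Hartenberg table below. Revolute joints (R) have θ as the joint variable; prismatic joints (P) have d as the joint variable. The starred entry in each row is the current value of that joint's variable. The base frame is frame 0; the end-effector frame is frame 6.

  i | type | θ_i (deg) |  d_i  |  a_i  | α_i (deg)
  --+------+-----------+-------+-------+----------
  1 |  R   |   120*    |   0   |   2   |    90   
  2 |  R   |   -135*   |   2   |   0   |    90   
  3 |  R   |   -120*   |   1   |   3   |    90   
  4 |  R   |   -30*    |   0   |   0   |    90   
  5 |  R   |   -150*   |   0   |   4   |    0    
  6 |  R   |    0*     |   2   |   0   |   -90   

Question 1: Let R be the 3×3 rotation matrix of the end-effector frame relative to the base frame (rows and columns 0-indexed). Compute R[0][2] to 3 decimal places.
End-effector z-axis (col 2 of R) = (-0.5995,-0.5776,-0.5540)
R[0][2] = -0.5995

-0.600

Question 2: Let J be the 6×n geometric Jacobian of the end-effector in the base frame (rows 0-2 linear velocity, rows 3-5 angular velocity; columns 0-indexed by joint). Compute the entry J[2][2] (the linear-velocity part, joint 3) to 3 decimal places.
axis z_2 = (0.3536,-0.6124,0.7071); lever o_n−o_2 = (1.0267,-2.0462,-0.8712)
cross product → J_v[:, 2] = (1.9804,1.0340,-0.0947)
J_ω[:, 2] = z_2
entry J[2][2] = -0.0947

-0.095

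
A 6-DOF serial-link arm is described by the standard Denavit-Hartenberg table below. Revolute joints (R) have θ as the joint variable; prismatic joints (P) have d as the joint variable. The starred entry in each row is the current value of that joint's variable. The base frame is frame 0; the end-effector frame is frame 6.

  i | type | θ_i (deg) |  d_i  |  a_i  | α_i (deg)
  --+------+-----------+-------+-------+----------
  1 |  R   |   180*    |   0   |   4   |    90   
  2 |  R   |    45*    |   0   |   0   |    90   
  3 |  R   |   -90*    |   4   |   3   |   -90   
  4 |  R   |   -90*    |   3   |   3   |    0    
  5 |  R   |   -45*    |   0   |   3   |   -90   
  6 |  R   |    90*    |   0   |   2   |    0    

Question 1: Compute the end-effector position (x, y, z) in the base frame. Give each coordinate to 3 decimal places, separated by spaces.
after link 1: o_1 = (-4.0000, 0.0000, 0.0000)
after link 2: o_2 = (-4.0000, 0.0000, 0.0000)
after link 3: o_3 = (-6.8284, -3.0000, -2.8284)
after link 4: o_4 = (-11.0711, -3.0000, -2.8284)
after link 5: o_5 = (-12.5711, -0.8787, -4.3284)
after link 6: o_6 = (-11.1569, -0.8787, -5.7426)

-11.157 -0.879 -5.743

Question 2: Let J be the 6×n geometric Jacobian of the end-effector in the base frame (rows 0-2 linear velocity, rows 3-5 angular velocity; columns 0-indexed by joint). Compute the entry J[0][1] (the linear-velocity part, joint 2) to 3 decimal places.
axis z_1 = (0.0000,1.0000,0.0000); lever o_n−o_1 = (-7.1569,-0.8787,-5.7426)
cross product → J_v[:, 1] = (-5.7426,0.0000,7.1569)
J_ω[:, 1] = z_1
entry J[0][1] = -5.7426

-5.743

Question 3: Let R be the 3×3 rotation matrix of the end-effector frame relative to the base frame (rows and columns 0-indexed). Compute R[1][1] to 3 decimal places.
End-effector y-axis (col 1 of R) = (0.5000,-0.7071,0.5000)
R[1][1] = -0.7071

-0.707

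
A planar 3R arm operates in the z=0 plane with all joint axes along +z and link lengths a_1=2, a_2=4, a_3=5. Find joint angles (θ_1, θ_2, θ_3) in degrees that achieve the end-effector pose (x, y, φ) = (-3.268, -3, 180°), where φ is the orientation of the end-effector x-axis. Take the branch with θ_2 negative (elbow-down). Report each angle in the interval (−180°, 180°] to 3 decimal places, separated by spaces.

wrist centre = target − a_3·(cos φ, sin φ) = (1.7320, -3.0000)
cos θ_2 = (11.9998−2²−4²)/(2·2·4) = -0.5000; θ_2 = -120.0007° (elbow-down)
β = atan2(-3.0000,1.7320) = -60.0007°; ψ = atan2(-3.4641,-0.0000) = -90.0007°
θ_1 = β − ψ = 30.0000°
θ_3 = φ − θ_1 − θ_2 = -89.9993° (wrapped to (-180°,180°])

30.000 -120.001 -89.999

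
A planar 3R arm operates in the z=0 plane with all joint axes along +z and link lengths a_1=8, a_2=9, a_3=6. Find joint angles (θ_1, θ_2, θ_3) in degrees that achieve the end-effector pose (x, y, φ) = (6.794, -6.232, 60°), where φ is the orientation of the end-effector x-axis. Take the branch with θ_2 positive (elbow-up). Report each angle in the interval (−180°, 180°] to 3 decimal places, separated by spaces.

-120.002 90.001 90.000

wrist centre = target − a_3·(cos φ, sin φ) = (3.7940, -11.4282)
cos θ_2 = (144.9971−8²−9²)/(2·8·9) = -0.0000; θ_2 = 90.0012° (elbow-up)
β = atan2(-11.4282,3.7940) = -71.6345°; ψ = atan2(9.0000,7.9998) = 48.3671°
θ_1 = β − ψ = -120.0016°
θ_3 = φ − θ_1 − θ_2 = 90.0004° (wrapped to (-180°,180°])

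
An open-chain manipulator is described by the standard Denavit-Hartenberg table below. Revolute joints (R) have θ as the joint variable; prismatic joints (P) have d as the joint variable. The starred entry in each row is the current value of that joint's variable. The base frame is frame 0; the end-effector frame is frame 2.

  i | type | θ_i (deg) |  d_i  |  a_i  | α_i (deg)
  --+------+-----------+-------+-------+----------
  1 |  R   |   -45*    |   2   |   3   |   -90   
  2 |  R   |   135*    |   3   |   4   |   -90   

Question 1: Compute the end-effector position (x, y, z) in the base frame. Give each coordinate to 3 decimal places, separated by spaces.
2.243 2.000 -0.828

after link 1: o_1 = (2.1213, -2.1213, 2.0000)
after link 2: o_2 = (2.2426, 2.0000, -0.8284)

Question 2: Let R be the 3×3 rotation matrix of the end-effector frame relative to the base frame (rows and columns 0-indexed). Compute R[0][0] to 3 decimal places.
End-effector x-axis (col 0 of R) = (-0.5000,0.5000,-0.7071)
R[0][0] = -0.5000

-0.500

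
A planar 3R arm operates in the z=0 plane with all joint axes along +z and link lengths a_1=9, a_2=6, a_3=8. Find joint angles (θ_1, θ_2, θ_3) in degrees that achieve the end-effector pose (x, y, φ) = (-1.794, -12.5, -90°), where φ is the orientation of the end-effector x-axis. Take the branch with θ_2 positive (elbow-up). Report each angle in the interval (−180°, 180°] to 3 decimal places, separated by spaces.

wrist centre = target − a_3·(cos φ, sin φ) = (-1.7940, -4.5000)
cos θ_2 = (23.4684−9²−6²)/(2·9·6) = -0.8660; θ_2 = 150.0009° (elbow-up)
β = atan2(-4.5000,-1.7940) = -111.7355°; ψ = atan2(2.9999,3.8038) = 38.2616°
θ_1 = β − ψ = -149.9971°
θ_3 = φ − θ_1 − θ_2 = -90.0038° (wrapped to (-180°,180°])

-149.997 150.001 -90.004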